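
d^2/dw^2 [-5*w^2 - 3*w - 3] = -10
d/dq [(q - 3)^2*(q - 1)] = (q - 3)*(3*q - 5)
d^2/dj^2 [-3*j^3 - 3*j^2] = -18*j - 6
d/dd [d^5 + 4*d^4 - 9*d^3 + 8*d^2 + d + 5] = 5*d^4 + 16*d^3 - 27*d^2 + 16*d + 1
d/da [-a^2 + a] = 1 - 2*a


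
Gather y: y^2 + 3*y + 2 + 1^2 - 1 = y^2 + 3*y + 2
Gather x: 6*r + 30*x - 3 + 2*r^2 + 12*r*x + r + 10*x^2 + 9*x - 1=2*r^2 + 7*r + 10*x^2 + x*(12*r + 39) - 4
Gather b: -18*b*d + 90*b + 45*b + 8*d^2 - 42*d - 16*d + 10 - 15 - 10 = b*(135 - 18*d) + 8*d^2 - 58*d - 15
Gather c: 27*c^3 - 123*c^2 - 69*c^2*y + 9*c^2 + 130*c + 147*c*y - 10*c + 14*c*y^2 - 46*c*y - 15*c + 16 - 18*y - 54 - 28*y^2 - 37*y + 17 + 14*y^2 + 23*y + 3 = 27*c^3 + c^2*(-69*y - 114) + c*(14*y^2 + 101*y + 105) - 14*y^2 - 32*y - 18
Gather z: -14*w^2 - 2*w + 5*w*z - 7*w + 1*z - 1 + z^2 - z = -14*w^2 + 5*w*z - 9*w + z^2 - 1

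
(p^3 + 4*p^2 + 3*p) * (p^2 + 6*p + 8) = p^5 + 10*p^4 + 35*p^3 + 50*p^2 + 24*p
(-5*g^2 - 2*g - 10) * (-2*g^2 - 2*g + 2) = 10*g^4 + 14*g^3 + 14*g^2 + 16*g - 20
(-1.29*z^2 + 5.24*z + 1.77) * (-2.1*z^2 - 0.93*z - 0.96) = 2.709*z^4 - 9.8043*z^3 - 7.3518*z^2 - 6.6765*z - 1.6992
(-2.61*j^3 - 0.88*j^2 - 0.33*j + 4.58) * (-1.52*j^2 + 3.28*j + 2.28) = 3.9672*j^5 - 7.2232*j^4 - 8.3356*j^3 - 10.0504*j^2 + 14.27*j + 10.4424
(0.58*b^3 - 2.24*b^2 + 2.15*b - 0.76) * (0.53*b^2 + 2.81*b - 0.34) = 0.3074*b^5 + 0.4426*b^4 - 5.3521*b^3 + 6.4003*b^2 - 2.8666*b + 0.2584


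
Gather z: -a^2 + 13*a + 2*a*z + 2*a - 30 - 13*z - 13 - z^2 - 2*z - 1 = -a^2 + 15*a - z^2 + z*(2*a - 15) - 44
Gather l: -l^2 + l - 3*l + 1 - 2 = -l^2 - 2*l - 1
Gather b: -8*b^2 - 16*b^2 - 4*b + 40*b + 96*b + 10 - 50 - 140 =-24*b^2 + 132*b - 180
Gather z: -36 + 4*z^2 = 4*z^2 - 36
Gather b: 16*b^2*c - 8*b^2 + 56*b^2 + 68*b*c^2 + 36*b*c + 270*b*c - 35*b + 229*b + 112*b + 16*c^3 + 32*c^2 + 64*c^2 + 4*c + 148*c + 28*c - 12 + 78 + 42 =b^2*(16*c + 48) + b*(68*c^2 + 306*c + 306) + 16*c^3 + 96*c^2 + 180*c + 108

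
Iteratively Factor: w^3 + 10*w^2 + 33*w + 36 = (w + 4)*(w^2 + 6*w + 9) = (w + 3)*(w + 4)*(w + 3)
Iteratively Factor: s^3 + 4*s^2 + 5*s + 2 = (s + 1)*(s^2 + 3*s + 2) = (s + 1)^2*(s + 2)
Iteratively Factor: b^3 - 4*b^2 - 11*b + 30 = (b + 3)*(b^2 - 7*b + 10) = (b - 2)*(b + 3)*(b - 5)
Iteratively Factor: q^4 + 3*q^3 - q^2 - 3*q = (q + 1)*(q^3 + 2*q^2 - 3*q) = (q + 1)*(q + 3)*(q^2 - q) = (q - 1)*(q + 1)*(q + 3)*(q)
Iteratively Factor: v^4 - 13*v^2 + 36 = (v + 2)*(v^3 - 2*v^2 - 9*v + 18) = (v - 2)*(v + 2)*(v^2 - 9) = (v - 3)*(v - 2)*(v + 2)*(v + 3)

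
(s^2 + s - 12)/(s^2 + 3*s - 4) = (s - 3)/(s - 1)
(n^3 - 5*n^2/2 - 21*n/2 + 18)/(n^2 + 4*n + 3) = (n^2 - 11*n/2 + 6)/(n + 1)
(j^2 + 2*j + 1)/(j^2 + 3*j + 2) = (j + 1)/(j + 2)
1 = 1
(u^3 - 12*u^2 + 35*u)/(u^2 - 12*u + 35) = u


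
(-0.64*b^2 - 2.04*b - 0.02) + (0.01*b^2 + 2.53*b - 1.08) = -0.63*b^2 + 0.49*b - 1.1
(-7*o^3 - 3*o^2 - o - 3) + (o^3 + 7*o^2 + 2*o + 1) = -6*o^3 + 4*o^2 + o - 2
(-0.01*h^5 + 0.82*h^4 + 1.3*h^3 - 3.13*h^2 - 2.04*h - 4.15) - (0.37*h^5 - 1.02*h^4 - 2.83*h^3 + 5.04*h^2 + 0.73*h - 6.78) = -0.38*h^5 + 1.84*h^4 + 4.13*h^3 - 8.17*h^2 - 2.77*h + 2.63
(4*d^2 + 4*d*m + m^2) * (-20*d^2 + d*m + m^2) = -80*d^4 - 76*d^3*m - 12*d^2*m^2 + 5*d*m^3 + m^4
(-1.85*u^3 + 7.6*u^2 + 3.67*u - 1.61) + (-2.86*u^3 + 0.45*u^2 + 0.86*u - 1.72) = -4.71*u^3 + 8.05*u^2 + 4.53*u - 3.33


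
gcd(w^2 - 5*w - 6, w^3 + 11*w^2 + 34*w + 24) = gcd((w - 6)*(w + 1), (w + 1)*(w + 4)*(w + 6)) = w + 1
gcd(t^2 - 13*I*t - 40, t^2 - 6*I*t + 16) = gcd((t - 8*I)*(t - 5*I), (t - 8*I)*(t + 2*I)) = t - 8*I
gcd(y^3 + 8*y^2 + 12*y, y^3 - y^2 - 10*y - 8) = y + 2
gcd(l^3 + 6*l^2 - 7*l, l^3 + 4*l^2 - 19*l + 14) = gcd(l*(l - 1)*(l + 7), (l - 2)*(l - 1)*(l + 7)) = l^2 + 6*l - 7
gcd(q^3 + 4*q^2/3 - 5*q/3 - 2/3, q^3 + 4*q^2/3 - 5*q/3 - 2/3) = q^3 + 4*q^2/3 - 5*q/3 - 2/3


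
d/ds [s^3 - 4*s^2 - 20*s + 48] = 3*s^2 - 8*s - 20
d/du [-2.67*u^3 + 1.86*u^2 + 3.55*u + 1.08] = -8.01*u^2 + 3.72*u + 3.55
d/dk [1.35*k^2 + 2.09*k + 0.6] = 2.7*k + 2.09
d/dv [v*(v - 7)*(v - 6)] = 3*v^2 - 26*v + 42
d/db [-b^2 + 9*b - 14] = 9 - 2*b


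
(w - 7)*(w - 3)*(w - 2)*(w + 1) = w^4 - 11*w^3 + 29*w^2 - w - 42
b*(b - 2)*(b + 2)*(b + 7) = b^4 + 7*b^3 - 4*b^2 - 28*b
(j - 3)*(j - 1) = j^2 - 4*j + 3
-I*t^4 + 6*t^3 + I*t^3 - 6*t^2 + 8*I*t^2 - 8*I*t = t*(t + 2*I)*(t + 4*I)*(-I*t + I)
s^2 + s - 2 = (s - 1)*(s + 2)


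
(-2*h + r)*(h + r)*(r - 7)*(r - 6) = -2*h^2*r^2 + 26*h^2*r - 84*h^2 - h*r^3 + 13*h*r^2 - 42*h*r + r^4 - 13*r^3 + 42*r^2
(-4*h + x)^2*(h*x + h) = 16*h^3*x + 16*h^3 - 8*h^2*x^2 - 8*h^2*x + h*x^3 + h*x^2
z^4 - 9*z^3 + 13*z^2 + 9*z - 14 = (z - 7)*(z - 2)*(z - 1)*(z + 1)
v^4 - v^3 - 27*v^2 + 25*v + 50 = (v - 5)*(v - 2)*(v + 1)*(v + 5)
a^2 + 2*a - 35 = (a - 5)*(a + 7)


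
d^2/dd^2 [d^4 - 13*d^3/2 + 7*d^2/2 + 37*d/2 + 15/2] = 12*d^2 - 39*d + 7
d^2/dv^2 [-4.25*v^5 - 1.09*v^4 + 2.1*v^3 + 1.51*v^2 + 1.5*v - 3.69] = -85.0*v^3 - 13.08*v^2 + 12.6*v + 3.02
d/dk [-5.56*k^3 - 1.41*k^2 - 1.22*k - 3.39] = -16.68*k^2 - 2.82*k - 1.22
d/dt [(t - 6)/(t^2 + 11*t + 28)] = (t^2 + 11*t - (t - 6)*(2*t + 11) + 28)/(t^2 + 11*t + 28)^2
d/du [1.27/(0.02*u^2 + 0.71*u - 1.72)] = (-0.0508*u - 0.9017)/(0.02*u^2 + 0.71*u - 1.72)^2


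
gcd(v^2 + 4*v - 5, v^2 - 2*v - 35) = v + 5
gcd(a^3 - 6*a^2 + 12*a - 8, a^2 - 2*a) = a - 2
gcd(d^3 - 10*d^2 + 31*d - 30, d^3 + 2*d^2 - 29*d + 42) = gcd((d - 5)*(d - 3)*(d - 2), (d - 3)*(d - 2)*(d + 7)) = d^2 - 5*d + 6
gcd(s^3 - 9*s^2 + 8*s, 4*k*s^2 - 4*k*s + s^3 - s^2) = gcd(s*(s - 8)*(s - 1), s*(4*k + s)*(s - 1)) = s^2 - s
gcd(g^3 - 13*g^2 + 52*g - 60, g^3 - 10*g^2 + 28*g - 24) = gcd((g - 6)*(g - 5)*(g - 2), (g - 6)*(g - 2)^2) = g^2 - 8*g + 12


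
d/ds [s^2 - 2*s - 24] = 2*s - 2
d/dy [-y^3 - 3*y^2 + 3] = 3*y*(-y - 2)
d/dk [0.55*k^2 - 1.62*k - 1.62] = 1.1*k - 1.62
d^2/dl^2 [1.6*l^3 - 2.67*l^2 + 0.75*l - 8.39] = 9.6*l - 5.34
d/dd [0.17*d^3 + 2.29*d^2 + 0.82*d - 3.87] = 0.51*d^2 + 4.58*d + 0.82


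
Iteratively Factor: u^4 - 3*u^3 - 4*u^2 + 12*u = (u + 2)*(u^3 - 5*u^2 + 6*u) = (u - 3)*(u + 2)*(u^2 - 2*u) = (u - 3)*(u - 2)*(u + 2)*(u)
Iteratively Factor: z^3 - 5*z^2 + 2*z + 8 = (z - 4)*(z^2 - z - 2) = (z - 4)*(z + 1)*(z - 2)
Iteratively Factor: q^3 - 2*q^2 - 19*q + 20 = (q - 5)*(q^2 + 3*q - 4) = (q - 5)*(q - 1)*(q + 4)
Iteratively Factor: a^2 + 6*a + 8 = (a + 2)*(a + 4)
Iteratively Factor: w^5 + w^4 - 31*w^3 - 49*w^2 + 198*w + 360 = (w + 3)*(w^4 - 2*w^3 - 25*w^2 + 26*w + 120) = (w - 5)*(w + 3)*(w^3 + 3*w^2 - 10*w - 24) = (w - 5)*(w + 3)*(w + 4)*(w^2 - w - 6) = (w - 5)*(w - 3)*(w + 3)*(w + 4)*(w + 2)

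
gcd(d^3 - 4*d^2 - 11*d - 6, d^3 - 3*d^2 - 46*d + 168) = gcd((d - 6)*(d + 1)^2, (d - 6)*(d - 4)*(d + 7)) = d - 6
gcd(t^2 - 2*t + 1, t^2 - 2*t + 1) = t^2 - 2*t + 1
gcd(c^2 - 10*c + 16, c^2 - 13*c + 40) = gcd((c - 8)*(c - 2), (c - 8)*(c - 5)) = c - 8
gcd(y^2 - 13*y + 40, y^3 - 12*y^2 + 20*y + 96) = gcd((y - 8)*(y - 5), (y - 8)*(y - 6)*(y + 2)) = y - 8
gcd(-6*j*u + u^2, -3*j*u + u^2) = u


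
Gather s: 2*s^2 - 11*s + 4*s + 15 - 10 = 2*s^2 - 7*s + 5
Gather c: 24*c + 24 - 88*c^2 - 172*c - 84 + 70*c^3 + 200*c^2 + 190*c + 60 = 70*c^3 + 112*c^2 + 42*c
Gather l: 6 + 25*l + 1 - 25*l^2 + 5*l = -25*l^2 + 30*l + 7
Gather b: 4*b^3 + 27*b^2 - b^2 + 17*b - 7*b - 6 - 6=4*b^3 + 26*b^2 + 10*b - 12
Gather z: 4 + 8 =12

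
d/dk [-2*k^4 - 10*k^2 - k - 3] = -8*k^3 - 20*k - 1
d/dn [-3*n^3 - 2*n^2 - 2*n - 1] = -9*n^2 - 4*n - 2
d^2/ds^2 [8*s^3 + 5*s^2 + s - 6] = 48*s + 10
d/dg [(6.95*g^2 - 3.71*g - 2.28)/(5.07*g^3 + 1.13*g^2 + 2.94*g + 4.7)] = (-35.2365*g^4 + 37.6194*g^3 + 59.3041*g^2 + 70.4828*g - 10.7338)/(25.7049*g^6 + 11.4582*g^5 + 31.0885*g^4 + 54.3024*g^3 + 19.2656*g^2 + 27.636*g + 22.09)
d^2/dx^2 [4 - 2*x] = 0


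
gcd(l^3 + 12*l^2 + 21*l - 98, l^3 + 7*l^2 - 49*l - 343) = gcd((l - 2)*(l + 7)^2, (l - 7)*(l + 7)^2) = l^2 + 14*l + 49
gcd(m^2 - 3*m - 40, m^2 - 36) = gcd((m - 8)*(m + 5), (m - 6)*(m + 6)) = 1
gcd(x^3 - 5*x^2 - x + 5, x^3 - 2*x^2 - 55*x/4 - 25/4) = x - 5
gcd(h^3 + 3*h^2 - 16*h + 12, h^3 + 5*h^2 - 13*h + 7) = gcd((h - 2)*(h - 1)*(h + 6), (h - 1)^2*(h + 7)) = h - 1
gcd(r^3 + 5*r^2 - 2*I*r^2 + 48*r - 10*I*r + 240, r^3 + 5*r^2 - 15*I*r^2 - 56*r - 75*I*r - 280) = r^2 + r*(5 - 8*I) - 40*I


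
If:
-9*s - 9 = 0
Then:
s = -1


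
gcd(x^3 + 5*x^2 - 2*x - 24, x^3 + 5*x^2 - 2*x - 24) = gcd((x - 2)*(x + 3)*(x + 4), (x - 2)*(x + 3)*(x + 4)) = x^3 + 5*x^2 - 2*x - 24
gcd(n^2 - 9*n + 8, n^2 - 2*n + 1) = n - 1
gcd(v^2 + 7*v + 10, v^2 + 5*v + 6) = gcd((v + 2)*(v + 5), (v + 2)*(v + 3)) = v + 2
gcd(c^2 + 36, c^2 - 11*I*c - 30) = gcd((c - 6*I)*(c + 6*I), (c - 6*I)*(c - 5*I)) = c - 6*I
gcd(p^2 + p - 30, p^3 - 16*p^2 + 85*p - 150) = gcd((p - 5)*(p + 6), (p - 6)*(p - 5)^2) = p - 5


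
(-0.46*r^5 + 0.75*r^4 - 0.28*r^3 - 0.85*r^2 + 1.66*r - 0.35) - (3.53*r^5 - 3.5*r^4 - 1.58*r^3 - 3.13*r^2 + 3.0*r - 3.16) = -3.99*r^5 + 4.25*r^4 + 1.3*r^3 + 2.28*r^2 - 1.34*r + 2.81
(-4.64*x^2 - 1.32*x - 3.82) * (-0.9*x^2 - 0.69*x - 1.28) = 4.176*x^4 + 4.3896*x^3 + 10.288*x^2 + 4.3254*x + 4.8896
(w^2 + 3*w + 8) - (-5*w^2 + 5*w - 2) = 6*w^2 - 2*w + 10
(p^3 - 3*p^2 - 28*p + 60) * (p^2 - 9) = p^5 - 3*p^4 - 37*p^3 + 87*p^2 + 252*p - 540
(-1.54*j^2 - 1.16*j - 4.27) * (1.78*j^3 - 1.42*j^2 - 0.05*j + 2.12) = -2.7412*j^5 + 0.122*j^4 - 5.8764*j^3 + 2.8566*j^2 - 2.2457*j - 9.0524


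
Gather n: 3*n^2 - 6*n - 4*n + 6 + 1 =3*n^2 - 10*n + 7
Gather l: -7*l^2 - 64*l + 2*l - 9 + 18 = -7*l^2 - 62*l + 9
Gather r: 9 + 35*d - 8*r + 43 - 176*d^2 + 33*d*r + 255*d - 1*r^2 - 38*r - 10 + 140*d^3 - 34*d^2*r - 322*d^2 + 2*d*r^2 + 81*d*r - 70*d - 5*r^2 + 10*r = 140*d^3 - 498*d^2 + 220*d + r^2*(2*d - 6) + r*(-34*d^2 + 114*d - 36) + 42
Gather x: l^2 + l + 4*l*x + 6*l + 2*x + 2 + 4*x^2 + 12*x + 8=l^2 + 7*l + 4*x^2 + x*(4*l + 14) + 10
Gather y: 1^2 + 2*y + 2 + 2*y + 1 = 4*y + 4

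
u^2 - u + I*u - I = (u - 1)*(u + I)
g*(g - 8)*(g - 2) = g^3 - 10*g^2 + 16*g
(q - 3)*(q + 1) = q^2 - 2*q - 3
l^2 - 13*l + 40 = (l - 8)*(l - 5)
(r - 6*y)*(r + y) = r^2 - 5*r*y - 6*y^2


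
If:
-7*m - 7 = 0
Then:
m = -1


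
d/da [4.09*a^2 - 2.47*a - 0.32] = 8.18*a - 2.47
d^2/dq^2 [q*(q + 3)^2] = 6*q + 12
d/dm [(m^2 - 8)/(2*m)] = 1/2 + 4/m^2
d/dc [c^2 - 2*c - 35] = 2*c - 2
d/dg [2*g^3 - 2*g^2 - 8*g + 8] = 6*g^2 - 4*g - 8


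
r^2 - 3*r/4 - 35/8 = (r - 5/2)*(r + 7/4)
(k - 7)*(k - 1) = k^2 - 8*k + 7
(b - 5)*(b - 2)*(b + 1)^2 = b^4 - 5*b^3 - 3*b^2 + 13*b + 10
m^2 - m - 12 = (m - 4)*(m + 3)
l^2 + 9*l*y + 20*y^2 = (l + 4*y)*(l + 5*y)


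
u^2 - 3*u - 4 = (u - 4)*(u + 1)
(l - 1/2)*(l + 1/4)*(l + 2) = l^3 + 7*l^2/4 - 5*l/8 - 1/4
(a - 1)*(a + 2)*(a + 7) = a^3 + 8*a^2 + 5*a - 14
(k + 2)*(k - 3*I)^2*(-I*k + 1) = -I*k^4 - 5*k^3 - 2*I*k^3 - 10*k^2 + 3*I*k^2 - 9*k + 6*I*k - 18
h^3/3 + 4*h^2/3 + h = h*(h/3 + 1/3)*(h + 3)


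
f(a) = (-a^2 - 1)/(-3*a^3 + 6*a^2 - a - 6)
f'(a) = -2*a/(-3*a^3 + 6*a^2 - a - 6) + (-a^2 - 1)*(9*a^2 - 12*a + 1)/(-3*a^3 + 6*a^2 - a - 6)^2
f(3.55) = 0.20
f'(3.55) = -0.11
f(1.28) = 0.71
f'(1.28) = 0.61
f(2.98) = 0.28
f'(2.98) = -0.19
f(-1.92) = -0.12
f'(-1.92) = -0.08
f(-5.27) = -0.05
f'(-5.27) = -0.01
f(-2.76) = -0.08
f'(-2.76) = -0.03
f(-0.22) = 0.19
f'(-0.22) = -0.22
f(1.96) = 0.65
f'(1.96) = -0.52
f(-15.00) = -0.02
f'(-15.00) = 0.00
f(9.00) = 0.05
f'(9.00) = -0.00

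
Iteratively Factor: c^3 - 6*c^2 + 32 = (c - 4)*(c^2 - 2*c - 8) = (c - 4)*(c + 2)*(c - 4)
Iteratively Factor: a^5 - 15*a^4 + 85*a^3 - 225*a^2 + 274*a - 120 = (a - 2)*(a^4 - 13*a^3 + 59*a^2 - 107*a + 60) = (a - 4)*(a - 2)*(a^3 - 9*a^2 + 23*a - 15) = (a - 4)*(a - 3)*(a - 2)*(a^2 - 6*a + 5) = (a - 5)*(a - 4)*(a - 3)*(a - 2)*(a - 1)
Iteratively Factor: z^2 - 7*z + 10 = (z - 2)*(z - 5)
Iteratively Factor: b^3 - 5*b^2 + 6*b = (b)*(b^2 - 5*b + 6) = b*(b - 3)*(b - 2)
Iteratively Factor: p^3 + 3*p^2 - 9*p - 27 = (p - 3)*(p^2 + 6*p + 9) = (p - 3)*(p + 3)*(p + 3)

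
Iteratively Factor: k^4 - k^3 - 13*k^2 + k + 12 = (k + 3)*(k^3 - 4*k^2 - k + 4) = (k - 1)*(k + 3)*(k^2 - 3*k - 4) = (k - 4)*(k - 1)*(k + 3)*(k + 1)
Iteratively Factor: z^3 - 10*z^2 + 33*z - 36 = (z - 3)*(z^2 - 7*z + 12) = (z - 3)^2*(z - 4)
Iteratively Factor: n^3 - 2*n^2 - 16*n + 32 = (n - 2)*(n^2 - 16) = (n - 2)*(n + 4)*(n - 4)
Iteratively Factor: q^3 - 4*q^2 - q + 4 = (q - 4)*(q^2 - 1) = (q - 4)*(q - 1)*(q + 1)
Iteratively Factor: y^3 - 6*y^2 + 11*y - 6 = (y - 2)*(y^2 - 4*y + 3) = (y - 2)*(y - 1)*(y - 3)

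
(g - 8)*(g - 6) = g^2 - 14*g + 48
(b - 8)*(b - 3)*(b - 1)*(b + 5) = b^4 - 7*b^3 - 25*b^2 + 151*b - 120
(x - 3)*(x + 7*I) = x^2 - 3*x + 7*I*x - 21*I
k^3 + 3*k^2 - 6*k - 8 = (k - 2)*(k + 1)*(k + 4)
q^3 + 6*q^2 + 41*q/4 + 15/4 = (q + 1/2)*(q + 5/2)*(q + 3)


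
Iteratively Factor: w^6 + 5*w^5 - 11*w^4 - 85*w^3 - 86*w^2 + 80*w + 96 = (w + 1)*(w^5 + 4*w^4 - 15*w^3 - 70*w^2 - 16*w + 96) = (w - 4)*(w + 1)*(w^4 + 8*w^3 + 17*w^2 - 2*w - 24) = (w - 4)*(w + 1)*(w + 2)*(w^3 + 6*w^2 + 5*w - 12) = (w - 4)*(w + 1)*(w + 2)*(w + 4)*(w^2 + 2*w - 3) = (w - 4)*(w - 1)*(w + 1)*(w + 2)*(w + 4)*(w + 3)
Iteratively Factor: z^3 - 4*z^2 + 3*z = (z - 1)*(z^2 - 3*z) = (z - 3)*(z - 1)*(z)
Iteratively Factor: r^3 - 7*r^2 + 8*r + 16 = (r + 1)*(r^2 - 8*r + 16) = (r - 4)*(r + 1)*(r - 4)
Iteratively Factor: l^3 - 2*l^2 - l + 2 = (l - 2)*(l^2 - 1) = (l - 2)*(l - 1)*(l + 1)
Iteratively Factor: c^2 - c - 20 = (c - 5)*(c + 4)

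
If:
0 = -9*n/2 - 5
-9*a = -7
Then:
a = 7/9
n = -10/9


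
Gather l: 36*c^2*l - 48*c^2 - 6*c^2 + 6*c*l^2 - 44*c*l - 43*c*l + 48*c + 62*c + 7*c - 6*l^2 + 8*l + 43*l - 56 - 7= -54*c^2 + 117*c + l^2*(6*c - 6) + l*(36*c^2 - 87*c + 51) - 63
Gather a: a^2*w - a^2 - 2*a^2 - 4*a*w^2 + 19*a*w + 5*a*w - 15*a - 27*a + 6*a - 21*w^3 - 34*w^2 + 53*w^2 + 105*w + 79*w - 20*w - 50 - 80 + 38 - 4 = a^2*(w - 3) + a*(-4*w^2 + 24*w - 36) - 21*w^3 + 19*w^2 + 164*w - 96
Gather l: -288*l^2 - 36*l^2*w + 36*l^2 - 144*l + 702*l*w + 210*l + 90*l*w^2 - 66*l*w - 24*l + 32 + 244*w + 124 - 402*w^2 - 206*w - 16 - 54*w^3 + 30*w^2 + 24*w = l^2*(-36*w - 252) + l*(90*w^2 + 636*w + 42) - 54*w^3 - 372*w^2 + 62*w + 140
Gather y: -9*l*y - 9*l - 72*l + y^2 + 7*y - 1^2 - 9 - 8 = -81*l + y^2 + y*(7 - 9*l) - 18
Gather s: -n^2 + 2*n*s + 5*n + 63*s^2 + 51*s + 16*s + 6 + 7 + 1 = -n^2 + 5*n + 63*s^2 + s*(2*n + 67) + 14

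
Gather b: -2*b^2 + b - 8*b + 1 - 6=-2*b^2 - 7*b - 5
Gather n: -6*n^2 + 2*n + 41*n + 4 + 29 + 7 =-6*n^2 + 43*n + 40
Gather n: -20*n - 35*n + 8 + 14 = 22 - 55*n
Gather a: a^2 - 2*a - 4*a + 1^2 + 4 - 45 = a^2 - 6*a - 40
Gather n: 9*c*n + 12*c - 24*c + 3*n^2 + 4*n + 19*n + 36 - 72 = -12*c + 3*n^2 + n*(9*c + 23) - 36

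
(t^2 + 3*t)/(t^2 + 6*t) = (t + 3)/(t + 6)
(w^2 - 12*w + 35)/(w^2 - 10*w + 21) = (w - 5)/(w - 3)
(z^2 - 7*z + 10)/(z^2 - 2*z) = (z - 5)/z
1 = 1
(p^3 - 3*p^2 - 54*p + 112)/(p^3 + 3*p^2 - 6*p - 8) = (p^2 - p - 56)/(p^2 + 5*p + 4)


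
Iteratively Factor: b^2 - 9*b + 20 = (b - 5)*(b - 4)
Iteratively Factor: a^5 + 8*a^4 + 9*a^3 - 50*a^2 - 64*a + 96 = (a + 3)*(a^4 + 5*a^3 - 6*a^2 - 32*a + 32) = (a + 3)*(a + 4)*(a^3 + a^2 - 10*a + 8) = (a - 2)*(a + 3)*(a + 4)*(a^2 + 3*a - 4) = (a - 2)*(a + 3)*(a + 4)^2*(a - 1)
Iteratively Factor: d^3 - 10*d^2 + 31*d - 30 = (d - 2)*(d^2 - 8*d + 15) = (d - 5)*(d - 2)*(d - 3)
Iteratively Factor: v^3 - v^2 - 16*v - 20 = (v + 2)*(v^2 - 3*v - 10) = (v - 5)*(v + 2)*(v + 2)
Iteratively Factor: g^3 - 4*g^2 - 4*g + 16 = (g - 2)*(g^2 - 2*g - 8) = (g - 4)*(g - 2)*(g + 2)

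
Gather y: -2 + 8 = 6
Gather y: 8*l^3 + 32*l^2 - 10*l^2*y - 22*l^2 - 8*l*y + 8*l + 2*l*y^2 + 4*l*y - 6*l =8*l^3 + 10*l^2 + 2*l*y^2 + 2*l + y*(-10*l^2 - 4*l)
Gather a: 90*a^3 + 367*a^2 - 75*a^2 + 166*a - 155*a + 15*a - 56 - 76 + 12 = 90*a^3 + 292*a^2 + 26*a - 120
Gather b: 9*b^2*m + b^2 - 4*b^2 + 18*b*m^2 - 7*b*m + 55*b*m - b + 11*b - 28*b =b^2*(9*m - 3) + b*(18*m^2 + 48*m - 18)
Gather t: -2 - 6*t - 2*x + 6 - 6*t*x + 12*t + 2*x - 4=t*(6 - 6*x)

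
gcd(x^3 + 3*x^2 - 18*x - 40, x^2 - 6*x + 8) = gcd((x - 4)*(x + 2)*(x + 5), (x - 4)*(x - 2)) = x - 4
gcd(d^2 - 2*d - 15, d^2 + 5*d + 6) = d + 3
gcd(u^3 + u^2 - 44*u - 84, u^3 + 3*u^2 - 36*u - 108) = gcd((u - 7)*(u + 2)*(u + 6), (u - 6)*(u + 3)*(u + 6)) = u + 6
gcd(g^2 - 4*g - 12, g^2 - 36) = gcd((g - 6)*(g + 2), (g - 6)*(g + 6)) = g - 6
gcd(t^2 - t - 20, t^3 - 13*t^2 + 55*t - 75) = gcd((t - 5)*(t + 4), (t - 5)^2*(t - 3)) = t - 5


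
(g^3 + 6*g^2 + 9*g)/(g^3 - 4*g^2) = (g^2 + 6*g + 9)/(g*(g - 4))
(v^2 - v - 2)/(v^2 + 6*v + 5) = (v - 2)/(v + 5)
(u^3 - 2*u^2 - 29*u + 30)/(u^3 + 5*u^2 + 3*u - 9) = (u^2 - u - 30)/(u^2 + 6*u + 9)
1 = 1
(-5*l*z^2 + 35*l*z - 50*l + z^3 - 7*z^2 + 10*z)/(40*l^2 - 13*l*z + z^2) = (z^2 - 7*z + 10)/(-8*l + z)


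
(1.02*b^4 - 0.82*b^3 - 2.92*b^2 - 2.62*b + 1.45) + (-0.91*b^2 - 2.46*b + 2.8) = 1.02*b^4 - 0.82*b^3 - 3.83*b^2 - 5.08*b + 4.25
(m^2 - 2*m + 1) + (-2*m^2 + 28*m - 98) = -m^2 + 26*m - 97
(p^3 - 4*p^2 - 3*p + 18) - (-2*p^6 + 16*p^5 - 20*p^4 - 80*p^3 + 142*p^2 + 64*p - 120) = 2*p^6 - 16*p^5 + 20*p^4 + 81*p^3 - 146*p^2 - 67*p + 138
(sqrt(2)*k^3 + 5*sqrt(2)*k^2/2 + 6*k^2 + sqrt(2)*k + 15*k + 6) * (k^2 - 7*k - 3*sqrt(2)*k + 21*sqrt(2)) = sqrt(2)*k^5 - 9*sqrt(2)*k^4/2 - 69*sqrt(2)*k^3/2 + 74*sqrt(2)*k^2 + 297*sqrt(2)*k + 126*sqrt(2)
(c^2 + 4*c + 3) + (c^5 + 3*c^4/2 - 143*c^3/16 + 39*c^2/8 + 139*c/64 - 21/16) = c^5 + 3*c^4/2 - 143*c^3/16 + 47*c^2/8 + 395*c/64 + 27/16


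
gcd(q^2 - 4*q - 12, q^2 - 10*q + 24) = q - 6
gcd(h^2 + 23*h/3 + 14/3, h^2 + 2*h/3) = h + 2/3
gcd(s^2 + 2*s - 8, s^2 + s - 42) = 1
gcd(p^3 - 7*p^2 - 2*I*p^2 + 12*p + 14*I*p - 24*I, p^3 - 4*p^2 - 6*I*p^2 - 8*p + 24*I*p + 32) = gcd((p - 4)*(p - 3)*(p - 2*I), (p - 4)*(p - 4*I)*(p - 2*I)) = p^2 + p*(-4 - 2*I) + 8*I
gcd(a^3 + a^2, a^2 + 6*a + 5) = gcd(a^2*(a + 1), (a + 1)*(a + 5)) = a + 1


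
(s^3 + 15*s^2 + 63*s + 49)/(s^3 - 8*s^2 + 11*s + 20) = (s^2 + 14*s + 49)/(s^2 - 9*s + 20)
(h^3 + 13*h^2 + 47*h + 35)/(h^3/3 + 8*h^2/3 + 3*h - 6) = 3*(h^3 + 13*h^2 + 47*h + 35)/(h^3 + 8*h^2 + 9*h - 18)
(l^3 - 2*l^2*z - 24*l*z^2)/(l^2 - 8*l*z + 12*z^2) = l*(-l - 4*z)/(-l + 2*z)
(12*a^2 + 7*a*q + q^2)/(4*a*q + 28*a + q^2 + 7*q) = (3*a + q)/(q + 7)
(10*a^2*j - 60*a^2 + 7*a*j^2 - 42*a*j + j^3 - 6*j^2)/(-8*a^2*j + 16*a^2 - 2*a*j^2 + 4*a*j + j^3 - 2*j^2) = (-5*a*j + 30*a - j^2 + 6*j)/(4*a*j - 8*a - j^2 + 2*j)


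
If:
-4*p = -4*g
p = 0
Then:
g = 0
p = 0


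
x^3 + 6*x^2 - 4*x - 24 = (x - 2)*(x + 2)*(x + 6)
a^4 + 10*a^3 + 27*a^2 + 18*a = a*(a + 1)*(a + 3)*(a + 6)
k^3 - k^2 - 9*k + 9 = (k - 3)*(k - 1)*(k + 3)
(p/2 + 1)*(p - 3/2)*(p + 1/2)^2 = p^4/2 + 3*p^3/4 - 9*p^2/8 - 23*p/16 - 3/8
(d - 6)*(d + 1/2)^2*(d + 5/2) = d^4 - 5*d^3/2 - 73*d^2/4 - 127*d/8 - 15/4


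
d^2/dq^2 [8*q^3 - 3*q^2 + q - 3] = 48*q - 6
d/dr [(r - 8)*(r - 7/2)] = 2*r - 23/2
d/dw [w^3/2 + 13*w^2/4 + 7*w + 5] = 3*w^2/2 + 13*w/2 + 7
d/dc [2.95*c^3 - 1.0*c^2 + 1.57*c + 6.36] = 8.85*c^2 - 2.0*c + 1.57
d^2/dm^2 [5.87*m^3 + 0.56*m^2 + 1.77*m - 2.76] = 35.22*m + 1.12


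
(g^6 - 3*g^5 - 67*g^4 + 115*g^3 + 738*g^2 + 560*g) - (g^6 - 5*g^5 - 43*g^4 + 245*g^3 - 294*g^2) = 2*g^5 - 24*g^4 - 130*g^3 + 1032*g^2 + 560*g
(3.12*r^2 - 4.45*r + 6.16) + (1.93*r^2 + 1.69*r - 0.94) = 5.05*r^2 - 2.76*r + 5.22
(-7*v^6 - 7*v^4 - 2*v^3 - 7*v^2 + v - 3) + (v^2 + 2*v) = -7*v^6 - 7*v^4 - 2*v^3 - 6*v^2 + 3*v - 3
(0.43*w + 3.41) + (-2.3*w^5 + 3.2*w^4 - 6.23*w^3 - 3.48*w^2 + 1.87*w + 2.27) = -2.3*w^5 + 3.2*w^4 - 6.23*w^3 - 3.48*w^2 + 2.3*w + 5.68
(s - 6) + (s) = 2*s - 6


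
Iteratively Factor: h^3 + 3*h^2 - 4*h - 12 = (h + 2)*(h^2 + h - 6) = (h - 2)*(h + 2)*(h + 3)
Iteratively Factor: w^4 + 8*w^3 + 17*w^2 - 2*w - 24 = (w + 2)*(w^3 + 6*w^2 + 5*w - 12) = (w + 2)*(w + 4)*(w^2 + 2*w - 3) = (w + 2)*(w + 3)*(w + 4)*(w - 1)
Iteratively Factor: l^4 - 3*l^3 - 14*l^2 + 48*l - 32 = (l - 1)*(l^3 - 2*l^2 - 16*l + 32) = (l - 1)*(l + 4)*(l^2 - 6*l + 8) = (l - 4)*(l - 1)*(l + 4)*(l - 2)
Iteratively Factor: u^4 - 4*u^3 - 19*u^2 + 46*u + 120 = (u - 4)*(u^3 - 19*u - 30) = (u - 4)*(u + 3)*(u^2 - 3*u - 10) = (u - 5)*(u - 4)*(u + 3)*(u + 2)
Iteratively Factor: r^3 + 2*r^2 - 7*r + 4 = (r - 1)*(r^2 + 3*r - 4) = (r - 1)*(r + 4)*(r - 1)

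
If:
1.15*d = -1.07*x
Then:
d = -0.930434782608696*x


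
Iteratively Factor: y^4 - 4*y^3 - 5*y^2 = (y)*(y^3 - 4*y^2 - 5*y) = y^2*(y^2 - 4*y - 5) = y^2*(y + 1)*(y - 5)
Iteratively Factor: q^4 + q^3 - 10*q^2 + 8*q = (q)*(q^3 + q^2 - 10*q + 8) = q*(q - 2)*(q^2 + 3*q - 4) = q*(q - 2)*(q - 1)*(q + 4)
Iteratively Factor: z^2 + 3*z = (z)*(z + 3)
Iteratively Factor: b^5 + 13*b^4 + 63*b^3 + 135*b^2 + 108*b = (b + 3)*(b^4 + 10*b^3 + 33*b^2 + 36*b) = b*(b + 3)*(b^3 + 10*b^2 + 33*b + 36) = b*(b + 3)*(b + 4)*(b^2 + 6*b + 9) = b*(b + 3)^2*(b + 4)*(b + 3)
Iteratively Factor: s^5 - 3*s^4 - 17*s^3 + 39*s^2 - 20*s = (s - 1)*(s^4 - 2*s^3 - 19*s^2 + 20*s) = (s - 1)^2*(s^3 - s^2 - 20*s) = s*(s - 1)^2*(s^2 - s - 20) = s*(s - 5)*(s - 1)^2*(s + 4)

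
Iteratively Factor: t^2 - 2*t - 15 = (t + 3)*(t - 5)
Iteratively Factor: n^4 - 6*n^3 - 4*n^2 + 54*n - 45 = (n - 1)*(n^3 - 5*n^2 - 9*n + 45) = (n - 5)*(n - 1)*(n^2 - 9) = (n - 5)*(n - 3)*(n - 1)*(n + 3)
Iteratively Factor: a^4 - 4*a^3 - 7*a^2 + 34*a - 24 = (a - 4)*(a^3 - 7*a + 6) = (a - 4)*(a - 1)*(a^2 + a - 6) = (a - 4)*(a - 1)*(a + 3)*(a - 2)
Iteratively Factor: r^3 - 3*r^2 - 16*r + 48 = (r - 4)*(r^2 + r - 12) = (r - 4)*(r - 3)*(r + 4)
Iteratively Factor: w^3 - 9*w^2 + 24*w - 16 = (w - 4)*(w^2 - 5*w + 4) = (w - 4)*(w - 1)*(w - 4)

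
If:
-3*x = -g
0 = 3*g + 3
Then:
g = -1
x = -1/3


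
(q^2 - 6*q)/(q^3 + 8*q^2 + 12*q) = (q - 6)/(q^2 + 8*q + 12)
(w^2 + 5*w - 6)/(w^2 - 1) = (w + 6)/(w + 1)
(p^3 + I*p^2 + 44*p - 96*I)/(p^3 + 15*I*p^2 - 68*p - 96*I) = (p^2 - 7*I*p - 12)/(p^2 + 7*I*p - 12)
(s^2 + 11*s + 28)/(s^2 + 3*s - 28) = (s + 4)/(s - 4)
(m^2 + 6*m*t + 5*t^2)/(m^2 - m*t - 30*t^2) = (-m - t)/(-m + 6*t)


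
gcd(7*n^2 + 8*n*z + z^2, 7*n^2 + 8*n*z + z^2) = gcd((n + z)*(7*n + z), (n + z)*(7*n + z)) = 7*n^2 + 8*n*z + z^2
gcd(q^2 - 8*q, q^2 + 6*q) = q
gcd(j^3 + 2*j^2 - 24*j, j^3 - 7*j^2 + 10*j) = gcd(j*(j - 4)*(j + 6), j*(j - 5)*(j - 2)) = j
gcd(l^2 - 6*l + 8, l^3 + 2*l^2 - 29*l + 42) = l - 2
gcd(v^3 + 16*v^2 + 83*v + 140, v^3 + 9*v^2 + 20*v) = v^2 + 9*v + 20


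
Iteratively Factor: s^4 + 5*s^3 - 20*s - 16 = (s + 2)*(s^3 + 3*s^2 - 6*s - 8) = (s + 1)*(s + 2)*(s^2 + 2*s - 8) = (s + 1)*(s + 2)*(s + 4)*(s - 2)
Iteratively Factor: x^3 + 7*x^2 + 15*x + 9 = (x + 1)*(x^2 + 6*x + 9) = (x + 1)*(x + 3)*(x + 3)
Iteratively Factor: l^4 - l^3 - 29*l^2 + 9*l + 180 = (l + 3)*(l^3 - 4*l^2 - 17*l + 60) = (l - 3)*(l + 3)*(l^2 - l - 20) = (l - 5)*(l - 3)*(l + 3)*(l + 4)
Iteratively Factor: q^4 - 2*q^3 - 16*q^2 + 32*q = (q - 2)*(q^3 - 16*q) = (q - 4)*(q - 2)*(q^2 + 4*q) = (q - 4)*(q - 2)*(q + 4)*(q)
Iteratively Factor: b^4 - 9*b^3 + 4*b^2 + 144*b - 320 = (b - 5)*(b^3 - 4*b^2 - 16*b + 64) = (b - 5)*(b - 4)*(b^2 - 16) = (b - 5)*(b - 4)*(b + 4)*(b - 4)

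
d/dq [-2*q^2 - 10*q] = -4*q - 10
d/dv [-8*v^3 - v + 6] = -24*v^2 - 1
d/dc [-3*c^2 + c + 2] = 1 - 6*c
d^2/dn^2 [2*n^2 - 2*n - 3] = 4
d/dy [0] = 0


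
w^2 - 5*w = w*(w - 5)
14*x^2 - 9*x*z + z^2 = (-7*x + z)*(-2*x + z)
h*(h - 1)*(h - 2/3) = h^3 - 5*h^2/3 + 2*h/3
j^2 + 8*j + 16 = (j + 4)^2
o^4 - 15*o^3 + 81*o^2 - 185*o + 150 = (o - 5)^2*(o - 3)*(o - 2)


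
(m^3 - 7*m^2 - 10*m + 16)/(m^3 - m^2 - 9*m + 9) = (m^2 - 6*m - 16)/(m^2 - 9)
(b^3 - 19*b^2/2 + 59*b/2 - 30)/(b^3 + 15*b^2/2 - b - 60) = (b^2 - 7*b + 12)/(b^2 + 10*b + 24)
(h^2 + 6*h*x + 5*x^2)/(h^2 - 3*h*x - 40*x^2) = (-h - x)/(-h + 8*x)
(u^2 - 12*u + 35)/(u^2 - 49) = (u - 5)/(u + 7)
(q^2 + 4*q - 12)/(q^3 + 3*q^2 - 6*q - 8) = (q + 6)/(q^2 + 5*q + 4)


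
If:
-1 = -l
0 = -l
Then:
No Solution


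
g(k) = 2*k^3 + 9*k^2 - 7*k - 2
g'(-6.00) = 101.00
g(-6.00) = -68.00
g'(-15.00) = 1073.00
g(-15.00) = -4622.00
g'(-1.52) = -20.50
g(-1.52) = 22.41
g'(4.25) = 177.88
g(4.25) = 284.34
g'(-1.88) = -19.63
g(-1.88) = 29.68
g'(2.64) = 82.34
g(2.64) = 79.05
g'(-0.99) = -18.94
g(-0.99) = 11.81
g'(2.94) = 97.78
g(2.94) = 106.04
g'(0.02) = -6.64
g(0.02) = -2.14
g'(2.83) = 91.99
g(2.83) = 95.60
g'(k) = 6*k^2 + 18*k - 7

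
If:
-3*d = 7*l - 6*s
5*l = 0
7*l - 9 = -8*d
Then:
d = 9/8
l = 0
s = 9/16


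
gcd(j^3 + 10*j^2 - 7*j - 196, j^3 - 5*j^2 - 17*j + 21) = 1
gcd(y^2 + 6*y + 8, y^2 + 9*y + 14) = y + 2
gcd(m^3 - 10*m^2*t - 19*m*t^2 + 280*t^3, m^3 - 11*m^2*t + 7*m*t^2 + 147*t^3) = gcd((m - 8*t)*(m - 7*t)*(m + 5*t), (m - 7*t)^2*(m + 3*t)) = -m + 7*t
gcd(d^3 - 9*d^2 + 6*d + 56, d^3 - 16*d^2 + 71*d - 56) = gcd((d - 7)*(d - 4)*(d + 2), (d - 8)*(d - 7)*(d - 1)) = d - 7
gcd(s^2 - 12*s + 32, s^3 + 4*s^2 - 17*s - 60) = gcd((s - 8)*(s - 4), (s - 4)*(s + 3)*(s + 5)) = s - 4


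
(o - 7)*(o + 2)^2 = o^3 - 3*o^2 - 24*o - 28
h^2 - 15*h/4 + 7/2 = (h - 2)*(h - 7/4)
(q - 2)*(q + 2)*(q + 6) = q^3 + 6*q^2 - 4*q - 24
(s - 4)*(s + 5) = s^2 + s - 20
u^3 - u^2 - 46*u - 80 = (u - 8)*(u + 2)*(u + 5)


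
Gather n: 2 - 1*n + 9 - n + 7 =18 - 2*n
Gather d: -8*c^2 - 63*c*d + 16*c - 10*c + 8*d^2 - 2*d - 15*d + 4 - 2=-8*c^2 + 6*c + 8*d^2 + d*(-63*c - 17) + 2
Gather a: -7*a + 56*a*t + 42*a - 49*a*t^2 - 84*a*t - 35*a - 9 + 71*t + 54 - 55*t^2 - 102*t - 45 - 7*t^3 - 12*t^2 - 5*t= a*(-49*t^2 - 28*t) - 7*t^3 - 67*t^2 - 36*t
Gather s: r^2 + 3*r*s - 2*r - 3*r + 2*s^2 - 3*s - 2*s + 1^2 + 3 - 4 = r^2 - 5*r + 2*s^2 + s*(3*r - 5)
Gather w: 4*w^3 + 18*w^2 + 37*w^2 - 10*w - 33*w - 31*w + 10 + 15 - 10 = 4*w^3 + 55*w^2 - 74*w + 15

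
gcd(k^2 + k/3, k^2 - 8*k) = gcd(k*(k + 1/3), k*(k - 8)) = k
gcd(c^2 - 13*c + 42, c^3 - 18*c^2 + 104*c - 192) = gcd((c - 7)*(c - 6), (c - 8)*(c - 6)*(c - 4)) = c - 6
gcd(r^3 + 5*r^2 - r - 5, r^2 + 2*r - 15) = r + 5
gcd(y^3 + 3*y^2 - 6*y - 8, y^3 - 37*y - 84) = y + 4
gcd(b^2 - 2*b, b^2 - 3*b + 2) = b - 2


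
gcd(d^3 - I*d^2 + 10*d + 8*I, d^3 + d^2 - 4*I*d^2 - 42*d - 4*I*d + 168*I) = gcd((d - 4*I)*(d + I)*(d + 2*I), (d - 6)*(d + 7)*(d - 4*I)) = d - 4*I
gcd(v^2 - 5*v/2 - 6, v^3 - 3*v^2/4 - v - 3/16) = 1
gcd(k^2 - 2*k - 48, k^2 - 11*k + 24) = k - 8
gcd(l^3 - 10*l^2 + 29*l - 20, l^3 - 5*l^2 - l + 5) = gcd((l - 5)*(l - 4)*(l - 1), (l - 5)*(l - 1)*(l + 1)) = l^2 - 6*l + 5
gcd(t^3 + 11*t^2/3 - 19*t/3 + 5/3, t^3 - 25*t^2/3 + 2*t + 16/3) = t - 1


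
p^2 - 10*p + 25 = (p - 5)^2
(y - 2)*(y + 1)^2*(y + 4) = y^4 + 4*y^3 - 3*y^2 - 14*y - 8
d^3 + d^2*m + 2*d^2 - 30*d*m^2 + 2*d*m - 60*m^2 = (d + 2)*(d - 5*m)*(d + 6*m)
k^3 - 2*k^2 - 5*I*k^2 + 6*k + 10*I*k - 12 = (k - 2)*(k - 6*I)*(k + I)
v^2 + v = v*(v + 1)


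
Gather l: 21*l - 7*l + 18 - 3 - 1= 14*l + 14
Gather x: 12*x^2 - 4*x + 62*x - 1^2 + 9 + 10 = 12*x^2 + 58*x + 18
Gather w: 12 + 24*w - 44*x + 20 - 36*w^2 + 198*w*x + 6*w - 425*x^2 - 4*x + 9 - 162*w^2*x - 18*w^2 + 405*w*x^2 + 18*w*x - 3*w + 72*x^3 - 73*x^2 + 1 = w^2*(-162*x - 54) + w*(405*x^2 + 216*x + 27) + 72*x^3 - 498*x^2 - 48*x + 42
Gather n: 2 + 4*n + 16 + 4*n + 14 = 8*n + 32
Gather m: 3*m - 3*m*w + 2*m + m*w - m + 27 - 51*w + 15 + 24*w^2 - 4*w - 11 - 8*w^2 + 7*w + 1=m*(4 - 2*w) + 16*w^2 - 48*w + 32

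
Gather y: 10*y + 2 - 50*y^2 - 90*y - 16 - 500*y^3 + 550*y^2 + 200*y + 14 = -500*y^3 + 500*y^2 + 120*y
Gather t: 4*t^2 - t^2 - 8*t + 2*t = 3*t^2 - 6*t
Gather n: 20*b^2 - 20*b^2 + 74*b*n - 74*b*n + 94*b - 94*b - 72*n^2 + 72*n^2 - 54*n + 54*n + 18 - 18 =0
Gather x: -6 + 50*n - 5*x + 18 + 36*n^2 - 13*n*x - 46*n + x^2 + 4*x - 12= 36*n^2 + 4*n + x^2 + x*(-13*n - 1)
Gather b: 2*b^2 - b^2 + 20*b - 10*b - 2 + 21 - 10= b^2 + 10*b + 9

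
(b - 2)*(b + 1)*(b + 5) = b^3 + 4*b^2 - 7*b - 10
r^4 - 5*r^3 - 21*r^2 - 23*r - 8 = (r - 8)*(r + 1)^3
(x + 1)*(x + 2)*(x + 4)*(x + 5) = x^4 + 12*x^3 + 49*x^2 + 78*x + 40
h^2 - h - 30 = (h - 6)*(h + 5)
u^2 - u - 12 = (u - 4)*(u + 3)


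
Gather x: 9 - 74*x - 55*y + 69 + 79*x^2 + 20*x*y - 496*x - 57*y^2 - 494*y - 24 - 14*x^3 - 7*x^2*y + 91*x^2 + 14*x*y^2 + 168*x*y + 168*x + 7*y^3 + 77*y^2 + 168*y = -14*x^3 + x^2*(170 - 7*y) + x*(14*y^2 + 188*y - 402) + 7*y^3 + 20*y^2 - 381*y + 54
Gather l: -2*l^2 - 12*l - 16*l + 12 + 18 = -2*l^2 - 28*l + 30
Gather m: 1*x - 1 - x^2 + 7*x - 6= -x^2 + 8*x - 7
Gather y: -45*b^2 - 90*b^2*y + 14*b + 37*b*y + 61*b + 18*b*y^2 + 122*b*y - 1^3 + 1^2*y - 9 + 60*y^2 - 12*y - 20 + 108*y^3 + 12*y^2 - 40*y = -45*b^2 + 75*b + 108*y^3 + y^2*(18*b + 72) + y*(-90*b^2 + 159*b - 51) - 30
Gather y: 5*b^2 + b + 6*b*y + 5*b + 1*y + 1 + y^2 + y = 5*b^2 + 6*b + y^2 + y*(6*b + 2) + 1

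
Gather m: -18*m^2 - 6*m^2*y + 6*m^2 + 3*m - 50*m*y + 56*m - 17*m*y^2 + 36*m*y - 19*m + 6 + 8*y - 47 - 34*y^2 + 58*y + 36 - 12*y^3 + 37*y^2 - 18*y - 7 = m^2*(-6*y - 12) + m*(-17*y^2 - 14*y + 40) - 12*y^3 + 3*y^2 + 48*y - 12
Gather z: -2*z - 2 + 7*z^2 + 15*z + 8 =7*z^2 + 13*z + 6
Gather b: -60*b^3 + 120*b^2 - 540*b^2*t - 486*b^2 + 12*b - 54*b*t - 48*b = -60*b^3 + b^2*(-540*t - 366) + b*(-54*t - 36)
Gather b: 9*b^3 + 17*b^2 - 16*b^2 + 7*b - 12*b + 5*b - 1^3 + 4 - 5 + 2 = 9*b^3 + b^2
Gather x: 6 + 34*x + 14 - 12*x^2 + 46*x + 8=-12*x^2 + 80*x + 28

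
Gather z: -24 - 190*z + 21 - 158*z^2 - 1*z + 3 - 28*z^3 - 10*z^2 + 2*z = -28*z^3 - 168*z^2 - 189*z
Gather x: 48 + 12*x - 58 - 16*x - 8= -4*x - 18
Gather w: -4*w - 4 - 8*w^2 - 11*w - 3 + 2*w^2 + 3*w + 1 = -6*w^2 - 12*w - 6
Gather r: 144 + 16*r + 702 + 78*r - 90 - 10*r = 84*r + 756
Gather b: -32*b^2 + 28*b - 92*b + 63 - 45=-32*b^2 - 64*b + 18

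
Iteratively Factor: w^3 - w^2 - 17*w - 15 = (w - 5)*(w^2 + 4*w + 3) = (w - 5)*(w + 3)*(w + 1)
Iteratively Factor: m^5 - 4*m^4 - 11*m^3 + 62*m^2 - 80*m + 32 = (m - 1)*(m^4 - 3*m^3 - 14*m^2 + 48*m - 32) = (m - 2)*(m - 1)*(m^3 - m^2 - 16*m + 16) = (m - 2)*(m - 1)^2*(m^2 - 16) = (m - 4)*(m - 2)*(m - 1)^2*(m + 4)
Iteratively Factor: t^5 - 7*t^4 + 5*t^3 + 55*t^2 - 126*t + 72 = (t + 3)*(t^4 - 10*t^3 + 35*t^2 - 50*t + 24) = (t - 4)*(t + 3)*(t^3 - 6*t^2 + 11*t - 6) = (t - 4)*(t - 2)*(t + 3)*(t^2 - 4*t + 3) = (t - 4)*(t - 2)*(t - 1)*(t + 3)*(t - 3)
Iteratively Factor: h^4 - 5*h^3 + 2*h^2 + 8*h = (h - 4)*(h^3 - h^2 - 2*h) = (h - 4)*(h - 2)*(h^2 + h) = h*(h - 4)*(h - 2)*(h + 1)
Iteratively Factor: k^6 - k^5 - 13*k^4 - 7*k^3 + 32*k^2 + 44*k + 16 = (k + 2)*(k^5 - 3*k^4 - 7*k^3 + 7*k^2 + 18*k + 8) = (k + 1)*(k + 2)*(k^4 - 4*k^3 - 3*k^2 + 10*k + 8) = (k + 1)^2*(k + 2)*(k^3 - 5*k^2 + 2*k + 8) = (k + 1)^3*(k + 2)*(k^2 - 6*k + 8) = (k - 4)*(k + 1)^3*(k + 2)*(k - 2)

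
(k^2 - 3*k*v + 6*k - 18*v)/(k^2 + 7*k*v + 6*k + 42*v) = (k - 3*v)/(k + 7*v)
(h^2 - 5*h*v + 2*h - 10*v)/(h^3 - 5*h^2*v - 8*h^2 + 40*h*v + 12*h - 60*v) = (h + 2)/(h^2 - 8*h + 12)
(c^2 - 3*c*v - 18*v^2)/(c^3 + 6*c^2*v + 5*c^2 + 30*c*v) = (c^2 - 3*c*v - 18*v^2)/(c*(c^2 + 6*c*v + 5*c + 30*v))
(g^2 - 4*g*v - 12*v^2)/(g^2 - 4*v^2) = (-g + 6*v)/(-g + 2*v)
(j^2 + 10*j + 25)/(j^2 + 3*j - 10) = (j + 5)/(j - 2)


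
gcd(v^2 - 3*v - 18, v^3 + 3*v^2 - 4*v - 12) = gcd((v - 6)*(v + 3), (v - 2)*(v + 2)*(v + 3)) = v + 3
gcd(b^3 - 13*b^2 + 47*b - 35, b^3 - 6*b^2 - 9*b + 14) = b^2 - 8*b + 7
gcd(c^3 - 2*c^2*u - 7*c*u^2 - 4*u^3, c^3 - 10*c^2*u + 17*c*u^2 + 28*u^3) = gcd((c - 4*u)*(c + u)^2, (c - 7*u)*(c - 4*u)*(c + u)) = -c^2 + 3*c*u + 4*u^2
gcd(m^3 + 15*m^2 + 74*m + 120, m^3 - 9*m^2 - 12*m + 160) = m + 4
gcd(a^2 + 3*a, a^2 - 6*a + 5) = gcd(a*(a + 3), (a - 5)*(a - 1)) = 1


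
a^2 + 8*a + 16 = (a + 4)^2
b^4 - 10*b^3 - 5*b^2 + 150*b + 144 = (b - 8)*(b - 6)*(b + 1)*(b + 3)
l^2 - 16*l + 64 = (l - 8)^2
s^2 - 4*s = s*(s - 4)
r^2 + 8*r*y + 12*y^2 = (r + 2*y)*(r + 6*y)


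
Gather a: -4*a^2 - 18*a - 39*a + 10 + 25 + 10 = -4*a^2 - 57*a + 45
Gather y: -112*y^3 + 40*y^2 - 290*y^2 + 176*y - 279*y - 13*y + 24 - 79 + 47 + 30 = -112*y^3 - 250*y^2 - 116*y + 22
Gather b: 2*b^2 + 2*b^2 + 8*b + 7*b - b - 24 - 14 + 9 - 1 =4*b^2 + 14*b - 30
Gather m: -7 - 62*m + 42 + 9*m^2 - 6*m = 9*m^2 - 68*m + 35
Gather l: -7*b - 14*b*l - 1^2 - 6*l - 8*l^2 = -7*b - 8*l^2 + l*(-14*b - 6) - 1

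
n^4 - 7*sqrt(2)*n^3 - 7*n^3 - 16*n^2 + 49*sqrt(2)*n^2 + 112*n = n*(n - 7)*(n - 8*sqrt(2))*(n + sqrt(2))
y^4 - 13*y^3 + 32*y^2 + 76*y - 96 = (y - 8)*(y - 6)*(y - 1)*(y + 2)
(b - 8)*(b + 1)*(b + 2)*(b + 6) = b^4 + b^3 - 52*b^2 - 148*b - 96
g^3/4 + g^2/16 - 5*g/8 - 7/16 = (g/4 + 1/4)*(g - 7/4)*(g + 1)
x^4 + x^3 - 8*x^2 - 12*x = x*(x - 3)*(x + 2)^2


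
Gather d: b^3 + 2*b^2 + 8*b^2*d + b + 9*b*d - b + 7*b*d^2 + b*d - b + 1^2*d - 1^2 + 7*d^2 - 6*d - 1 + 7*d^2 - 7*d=b^3 + 2*b^2 - b + d^2*(7*b + 14) + d*(8*b^2 + 10*b - 12) - 2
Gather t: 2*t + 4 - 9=2*t - 5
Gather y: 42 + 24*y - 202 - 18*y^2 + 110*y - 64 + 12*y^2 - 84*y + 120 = -6*y^2 + 50*y - 104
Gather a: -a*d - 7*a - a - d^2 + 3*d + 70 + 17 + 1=a*(-d - 8) - d^2 + 3*d + 88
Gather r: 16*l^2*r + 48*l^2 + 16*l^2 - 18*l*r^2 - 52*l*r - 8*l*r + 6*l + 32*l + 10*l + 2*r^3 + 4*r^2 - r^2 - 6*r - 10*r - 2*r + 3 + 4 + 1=64*l^2 + 48*l + 2*r^3 + r^2*(3 - 18*l) + r*(16*l^2 - 60*l - 18) + 8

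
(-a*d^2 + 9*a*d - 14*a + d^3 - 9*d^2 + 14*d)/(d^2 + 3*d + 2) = (-a*d^2 + 9*a*d - 14*a + d^3 - 9*d^2 + 14*d)/(d^2 + 3*d + 2)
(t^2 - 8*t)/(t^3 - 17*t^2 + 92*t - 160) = t/(t^2 - 9*t + 20)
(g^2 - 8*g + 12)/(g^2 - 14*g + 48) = (g - 2)/(g - 8)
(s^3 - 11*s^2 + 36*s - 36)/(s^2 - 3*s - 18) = (s^2 - 5*s + 6)/(s + 3)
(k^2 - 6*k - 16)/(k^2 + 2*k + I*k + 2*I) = (k - 8)/(k + I)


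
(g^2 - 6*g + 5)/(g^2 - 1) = (g - 5)/(g + 1)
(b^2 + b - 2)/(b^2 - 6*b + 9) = (b^2 + b - 2)/(b^2 - 6*b + 9)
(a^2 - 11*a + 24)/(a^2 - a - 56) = (a - 3)/(a + 7)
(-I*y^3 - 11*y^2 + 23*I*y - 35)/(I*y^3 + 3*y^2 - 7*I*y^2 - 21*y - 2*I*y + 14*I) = (-y^3 + 11*I*y^2 + 23*y + 35*I)/(y^3 - y^2*(7 + 3*I) + y*(-2 + 21*I) + 14)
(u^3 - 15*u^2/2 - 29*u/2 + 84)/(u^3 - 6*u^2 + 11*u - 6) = (u^2 - 9*u/2 - 28)/(u^2 - 3*u + 2)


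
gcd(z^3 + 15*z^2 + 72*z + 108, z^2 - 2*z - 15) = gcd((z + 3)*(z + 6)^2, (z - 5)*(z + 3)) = z + 3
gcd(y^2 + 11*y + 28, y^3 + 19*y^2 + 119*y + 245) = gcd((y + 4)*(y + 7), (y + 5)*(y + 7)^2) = y + 7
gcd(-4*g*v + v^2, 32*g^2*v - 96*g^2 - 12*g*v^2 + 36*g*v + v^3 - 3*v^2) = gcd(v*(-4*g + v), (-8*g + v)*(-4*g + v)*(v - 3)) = -4*g + v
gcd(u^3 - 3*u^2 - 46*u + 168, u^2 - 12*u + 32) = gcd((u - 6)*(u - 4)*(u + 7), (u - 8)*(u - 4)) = u - 4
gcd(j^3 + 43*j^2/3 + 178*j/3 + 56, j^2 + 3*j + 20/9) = j + 4/3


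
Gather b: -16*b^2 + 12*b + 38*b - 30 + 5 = -16*b^2 + 50*b - 25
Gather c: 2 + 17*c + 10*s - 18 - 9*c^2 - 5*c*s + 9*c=-9*c^2 + c*(26 - 5*s) + 10*s - 16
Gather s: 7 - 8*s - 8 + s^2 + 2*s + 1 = s^2 - 6*s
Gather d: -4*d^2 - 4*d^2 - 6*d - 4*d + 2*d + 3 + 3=-8*d^2 - 8*d + 6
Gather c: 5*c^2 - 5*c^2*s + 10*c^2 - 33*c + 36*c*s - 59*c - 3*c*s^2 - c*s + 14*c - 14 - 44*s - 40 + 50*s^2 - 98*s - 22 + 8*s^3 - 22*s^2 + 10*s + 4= c^2*(15 - 5*s) + c*(-3*s^2 + 35*s - 78) + 8*s^3 + 28*s^2 - 132*s - 72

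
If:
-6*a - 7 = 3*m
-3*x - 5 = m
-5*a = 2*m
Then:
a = 14/3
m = -35/3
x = 20/9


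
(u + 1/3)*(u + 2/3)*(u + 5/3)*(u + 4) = u^4 + 20*u^3/3 + 113*u^2/9 + 214*u/27 + 40/27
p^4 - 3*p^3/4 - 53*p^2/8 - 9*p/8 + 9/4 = (p - 3)*(p - 1/2)*(p + 3/4)*(p + 2)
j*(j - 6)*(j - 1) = j^3 - 7*j^2 + 6*j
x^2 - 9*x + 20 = (x - 5)*(x - 4)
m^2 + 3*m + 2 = (m + 1)*(m + 2)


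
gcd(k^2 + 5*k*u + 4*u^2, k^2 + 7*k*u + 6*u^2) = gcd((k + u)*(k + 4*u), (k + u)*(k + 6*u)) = k + u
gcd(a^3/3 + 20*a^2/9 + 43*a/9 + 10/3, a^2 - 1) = 1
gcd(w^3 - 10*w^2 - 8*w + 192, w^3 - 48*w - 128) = w^2 - 4*w - 32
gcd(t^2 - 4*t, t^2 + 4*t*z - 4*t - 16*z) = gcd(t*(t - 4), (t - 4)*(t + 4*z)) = t - 4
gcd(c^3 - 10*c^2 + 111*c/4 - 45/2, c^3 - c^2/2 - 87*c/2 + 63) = c^2 - 15*c/2 + 9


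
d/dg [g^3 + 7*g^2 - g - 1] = 3*g^2 + 14*g - 1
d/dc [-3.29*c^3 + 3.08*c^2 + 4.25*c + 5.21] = -9.87*c^2 + 6.16*c + 4.25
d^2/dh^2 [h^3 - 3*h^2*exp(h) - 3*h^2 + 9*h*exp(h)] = -3*h^2*exp(h) - 3*h*exp(h) + 6*h + 12*exp(h) - 6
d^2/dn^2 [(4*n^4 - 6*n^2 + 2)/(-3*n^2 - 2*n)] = 4*(-18*n^6 - 36*n^5 - 24*n^4 - 18*n^3 - 27*n^2 - 18*n - 4)/(n^3*(27*n^3 + 54*n^2 + 36*n + 8))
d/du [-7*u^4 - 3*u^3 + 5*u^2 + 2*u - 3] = -28*u^3 - 9*u^2 + 10*u + 2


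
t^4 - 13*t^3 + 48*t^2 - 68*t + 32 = (t - 8)*(t - 2)^2*(t - 1)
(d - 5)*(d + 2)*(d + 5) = d^3 + 2*d^2 - 25*d - 50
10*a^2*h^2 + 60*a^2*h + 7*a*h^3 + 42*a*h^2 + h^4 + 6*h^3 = h*(2*a + h)*(5*a + h)*(h + 6)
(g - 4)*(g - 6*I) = g^2 - 4*g - 6*I*g + 24*I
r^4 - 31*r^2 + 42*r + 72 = (r - 4)*(r - 3)*(r + 1)*(r + 6)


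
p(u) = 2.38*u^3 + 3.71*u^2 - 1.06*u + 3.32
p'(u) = 7.14*u^2 + 7.42*u - 1.06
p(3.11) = 107.50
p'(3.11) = 91.07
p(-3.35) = -40.97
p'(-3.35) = 54.21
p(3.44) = 140.46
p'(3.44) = 108.96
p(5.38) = 475.62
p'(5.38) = 245.52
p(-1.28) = 5.76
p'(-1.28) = 1.14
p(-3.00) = -24.37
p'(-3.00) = 40.94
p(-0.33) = 3.99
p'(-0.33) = -2.73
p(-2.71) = -13.93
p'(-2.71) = 31.27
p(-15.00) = -7178.53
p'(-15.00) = 1494.14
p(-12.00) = -3562.36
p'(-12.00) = 938.06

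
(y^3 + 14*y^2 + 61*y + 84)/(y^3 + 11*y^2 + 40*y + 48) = (y + 7)/(y + 4)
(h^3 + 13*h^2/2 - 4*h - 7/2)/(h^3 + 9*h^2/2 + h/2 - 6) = (2*h^2 + 15*h + 7)/(2*h^2 + 11*h + 12)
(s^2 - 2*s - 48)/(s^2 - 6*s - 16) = (s + 6)/(s + 2)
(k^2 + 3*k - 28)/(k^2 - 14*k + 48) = (k^2 + 3*k - 28)/(k^2 - 14*k + 48)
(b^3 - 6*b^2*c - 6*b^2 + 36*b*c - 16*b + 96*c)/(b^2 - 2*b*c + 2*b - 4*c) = (b^2 - 6*b*c - 8*b + 48*c)/(b - 2*c)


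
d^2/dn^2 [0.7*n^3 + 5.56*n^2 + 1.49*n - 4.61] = 4.2*n + 11.12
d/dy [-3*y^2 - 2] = -6*y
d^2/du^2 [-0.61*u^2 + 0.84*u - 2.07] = -1.22000000000000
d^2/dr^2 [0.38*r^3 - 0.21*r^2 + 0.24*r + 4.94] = 2.28*r - 0.42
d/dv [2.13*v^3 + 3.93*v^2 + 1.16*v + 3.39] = 6.39*v^2 + 7.86*v + 1.16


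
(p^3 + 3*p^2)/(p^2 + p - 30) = p^2*(p + 3)/(p^2 + p - 30)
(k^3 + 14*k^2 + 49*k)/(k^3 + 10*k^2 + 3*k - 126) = k*(k + 7)/(k^2 + 3*k - 18)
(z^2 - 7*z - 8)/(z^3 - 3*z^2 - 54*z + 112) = (z + 1)/(z^2 + 5*z - 14)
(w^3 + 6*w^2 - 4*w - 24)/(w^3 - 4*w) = (w + 6)/w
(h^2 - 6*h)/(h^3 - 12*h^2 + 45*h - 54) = h/(h^2 - 6*h + 9)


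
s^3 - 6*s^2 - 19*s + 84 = (s - 7)*(s - 3)*(s + 4)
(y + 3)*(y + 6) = y^2 + 9*y + 18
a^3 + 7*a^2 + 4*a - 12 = (a - 1)*(a + 2)*(a + 6)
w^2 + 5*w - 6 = (w - 1)*(w + 6)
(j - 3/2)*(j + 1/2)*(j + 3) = j^3 + 2*j^2 - 15*j/4 - 9/4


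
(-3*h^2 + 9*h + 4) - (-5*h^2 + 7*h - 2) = 2*h^2 + 2*h + 6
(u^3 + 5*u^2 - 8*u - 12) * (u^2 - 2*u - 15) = u^5 + 3*u^4 - 33*u^3 - 71*u^2 + 144*u + 180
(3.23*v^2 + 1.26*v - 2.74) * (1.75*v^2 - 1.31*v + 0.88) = 5.6525*v^4 - 2.0263*v^3 - 3.6032*v^2 + 4.6982*v - 2.4112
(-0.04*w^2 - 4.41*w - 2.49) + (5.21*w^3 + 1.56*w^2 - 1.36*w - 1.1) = 5.21*w^3 + 1.52*w^2 - 5.77*w - 3.59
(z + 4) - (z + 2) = 2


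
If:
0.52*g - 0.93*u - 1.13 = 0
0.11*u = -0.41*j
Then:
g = 1.78846153846154*u + 2.17307692307692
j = -0.268292682926829*u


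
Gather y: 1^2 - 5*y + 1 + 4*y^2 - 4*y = 4*y^2 - 9*y + 2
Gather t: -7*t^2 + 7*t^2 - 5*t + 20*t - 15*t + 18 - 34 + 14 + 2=0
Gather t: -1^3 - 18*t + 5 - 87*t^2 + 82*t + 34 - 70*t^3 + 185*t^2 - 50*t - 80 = -70*t^3 + 98*t^2 + 14*t - 42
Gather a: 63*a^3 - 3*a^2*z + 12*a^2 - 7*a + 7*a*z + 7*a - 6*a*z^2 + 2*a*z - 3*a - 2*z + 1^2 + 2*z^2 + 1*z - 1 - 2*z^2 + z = 63*a^3 + a^2*(12 - 3*z) + a*(-6*z^2 + 9*z - 3)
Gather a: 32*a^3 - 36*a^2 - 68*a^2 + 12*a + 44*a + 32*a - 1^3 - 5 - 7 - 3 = 32*a^3 - 104*a^2 + 88*a - 16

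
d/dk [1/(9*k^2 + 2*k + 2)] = 2*(-9*k - 1)/(9*k^2 + 2*k + 2)^2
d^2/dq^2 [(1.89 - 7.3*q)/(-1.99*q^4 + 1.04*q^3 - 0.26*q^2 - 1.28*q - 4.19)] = (346.90476*q^7 - 391.42106*q^6 + 187.38252*q^5 - 165.543516*q^4 - 1208.020056*q^3 + 585.163092*q^2 - 100.904856*q - 80.37794)/(7.880599*q^12 - 12.355512*q^11 + 9.54603*q^10 + 10.853344*q^9 + 35.131149*q^8 - 44.11368*q^7 + 34.3253*q^6 + 52.386528*q^5 + 73.471233*q^4 - 44.311288*q^3 + 34.288446*q^2 + 67.415424*q + 73.560059)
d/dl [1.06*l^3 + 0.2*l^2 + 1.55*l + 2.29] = 3.18*l^2 + 0.4*l + 1.55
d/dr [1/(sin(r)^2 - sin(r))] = (-2/tan(r) + cos(r)/sin(r)^2)/(sin(r) - 1)^2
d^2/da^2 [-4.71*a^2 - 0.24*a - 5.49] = -9.42000000000000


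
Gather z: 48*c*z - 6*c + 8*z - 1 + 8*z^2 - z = -6*c + 8*z^2 + z*(48*c + 7) - 1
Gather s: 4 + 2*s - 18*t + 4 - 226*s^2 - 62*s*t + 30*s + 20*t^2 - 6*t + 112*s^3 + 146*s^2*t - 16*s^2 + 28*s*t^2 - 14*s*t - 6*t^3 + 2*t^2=112*s^3 + s^2*(146*t - 242) + s*(28*t^2 - 76*t + 32) - 6*t^3 + 22*t^2 - 24*t + 8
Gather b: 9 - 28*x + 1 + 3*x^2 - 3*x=3*x^2 - 31*x + 10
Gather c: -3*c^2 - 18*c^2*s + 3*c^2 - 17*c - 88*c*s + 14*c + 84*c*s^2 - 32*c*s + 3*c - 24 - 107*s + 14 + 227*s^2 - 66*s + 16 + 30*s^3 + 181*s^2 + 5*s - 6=-18*c^2*s + c*(84*s^2 - 120*s) + 30*s^3 + 408*s^2 - 168*s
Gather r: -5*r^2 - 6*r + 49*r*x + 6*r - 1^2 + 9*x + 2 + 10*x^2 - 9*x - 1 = -5*r^2 + 49*r*x + 10*x^2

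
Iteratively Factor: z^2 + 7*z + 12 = (z + 3)*(z + 4)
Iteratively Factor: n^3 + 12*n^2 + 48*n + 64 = (n + 4)*(n^2 + 8*n + 16) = (n + 4)^2*(n + 4)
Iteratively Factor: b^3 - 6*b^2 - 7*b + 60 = (b - 4)*(b^2 - 2*b - 15) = (b - 4)*(b + 3)*(b - 5)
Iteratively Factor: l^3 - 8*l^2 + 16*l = (l - 4)*(l^2 - 4*l) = l*(l - 4)*(l - 4)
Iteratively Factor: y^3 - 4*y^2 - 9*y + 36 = (y - 3)*(y^2 - y - 12) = (y - 3)*(y + 3)*(y - 4)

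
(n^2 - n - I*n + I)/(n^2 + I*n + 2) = (n - 1)/(n + 2*I)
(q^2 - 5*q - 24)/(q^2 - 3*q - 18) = (q - 8)/(q - 6)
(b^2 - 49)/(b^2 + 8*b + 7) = (b - 7)/(b + 1)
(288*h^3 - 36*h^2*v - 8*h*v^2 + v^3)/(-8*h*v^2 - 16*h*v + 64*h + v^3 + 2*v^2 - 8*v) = (-36*h^2 + v^2)/(v^2 + 2*v - 8)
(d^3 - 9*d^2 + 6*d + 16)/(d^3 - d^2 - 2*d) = (d - 8)/d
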